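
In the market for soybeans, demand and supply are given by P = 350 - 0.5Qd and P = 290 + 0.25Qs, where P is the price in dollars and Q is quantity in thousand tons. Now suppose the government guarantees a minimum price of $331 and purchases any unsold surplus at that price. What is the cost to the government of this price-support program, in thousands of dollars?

Rearranging demand gives Qd = 700 - 2P; rearranging supply gives Qs = 4P - 1160. Equilibrium: 700 - 2P = 4P - 1160, so 1860 = 6P and P* = 310, Q* = 80.
The floor of 331 is above the equilibrium price 310, so it binds.
At P = 331: Qd = 700 - 2·331 = 38 and Qs = 4·331 - 1160 = 164.
Surplus = Qs - Qd = 126.
Government expenditure = surplus × support price = 126 × 331 = 41706.

41706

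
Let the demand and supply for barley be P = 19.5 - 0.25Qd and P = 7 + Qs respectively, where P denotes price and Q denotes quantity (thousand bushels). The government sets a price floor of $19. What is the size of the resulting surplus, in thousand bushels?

Rearranging demand gives Qd = 78 - 4P; rearranging supply gives Qs = P - 7. Without the control the market clears where 78 - 4P = P - 7, i.e. P* = 17 and Q* = 10.
Since 19 > 17, the floor is binding.
At P = 19: Qd = 78 - 4·19 = 2 and Qs = 19 - 7 = 12.
Surplus = Qs - Qd = 12 - 2 = 10.

10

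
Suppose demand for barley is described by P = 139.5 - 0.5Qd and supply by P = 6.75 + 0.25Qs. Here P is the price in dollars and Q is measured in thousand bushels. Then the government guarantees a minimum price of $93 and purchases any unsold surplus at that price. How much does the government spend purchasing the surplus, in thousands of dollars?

23436

Rearranging demand gives Qd = 279 - 2P; rearranging supply gives Qs = 4P - 27. Equilibrium: 279 - 2P = 4P - 27, so 306 = 6P and P* = 51, Q* = 177.
Since 93 > 51, the floor is binding.
At P = 93: Qd = 279 - 2·93 = 93 and Qs = 4·93 - 27 = 345.
Surplus = Qs - Qd = 252.
Government expenditure = surplus × support price = 252 × 93 = 23436.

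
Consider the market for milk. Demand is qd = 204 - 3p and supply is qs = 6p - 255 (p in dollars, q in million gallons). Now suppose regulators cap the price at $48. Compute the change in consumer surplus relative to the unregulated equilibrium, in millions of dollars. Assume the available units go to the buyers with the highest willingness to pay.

45

Without the control the market clears where 204 - 3p = 6p - 255, i.e. p* = 51 and q* = 51.
The ceiling of 48 is below the equilibrium price 51, so it binds.
At p = 48: qd = 204 - 3·48 = 60 and qs = 6·48 - 255 = 33.
Consumer surplus without the control is ½ · (68 - 51) · 51 = 433.5.
With the ceiling, 33 units are sold at 48 (assume they go to the highest-value buyers). The demand price at q = 33 is 57, so CS = ½ · [(68 - 48) + (57 - 48)] · 33 = 478.5.
Change in consumer surplus = 478.5 - 433.5 = 45.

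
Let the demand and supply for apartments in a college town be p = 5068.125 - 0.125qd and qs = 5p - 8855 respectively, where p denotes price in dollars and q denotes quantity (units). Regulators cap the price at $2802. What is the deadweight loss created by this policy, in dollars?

Rearranging demand gives qd = 40545 - 8p. Equilibrium: 40545 - 8p = 5p - 8855, so 49400 = 13p and p* = 3800, q* = 10145.
Since 2802 < 3800, the ceiling is binding.
At p = 2802: qd = 40545 - 8·2802 = 18129 and qs = 5·2802 - 8855 = 5155.
Quantity traded falls to 5155. At q = 5155 the demand price is (40545 - 5155)/8 = 4423.75 and the supply price is (8855 + 5155)/5 = 2802.
Deadweight loss = ½ · (4423.75 - 2802) · (10145 - 5155) = ½ · 1621.75 · 4990 = 4046266.25.

4046266.25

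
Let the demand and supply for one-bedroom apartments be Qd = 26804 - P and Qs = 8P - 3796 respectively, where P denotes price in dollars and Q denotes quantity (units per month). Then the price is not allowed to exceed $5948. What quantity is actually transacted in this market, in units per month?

23404

In a free market, 26804 - P = 8P - 3796 gives the equilibrium P* = 3400, Q* = 23404.
The ceiling of 5948 is above the equilibrium price 3400, so it is not binding; the market clears at P* = 3400, Q* = 23404.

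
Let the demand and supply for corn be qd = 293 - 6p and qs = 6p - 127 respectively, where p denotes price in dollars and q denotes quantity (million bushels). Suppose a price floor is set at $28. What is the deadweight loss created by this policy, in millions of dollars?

Equilibrium: 293 - 6p = 6p - 127, so 420 = 12p and p* = 35, q* = 83.
Since 28 is below p* = 35, the floor does not bind and the free-market outcome prevails.
Since the control does not bind, no trades are prevented and deadweight loss is zero.

0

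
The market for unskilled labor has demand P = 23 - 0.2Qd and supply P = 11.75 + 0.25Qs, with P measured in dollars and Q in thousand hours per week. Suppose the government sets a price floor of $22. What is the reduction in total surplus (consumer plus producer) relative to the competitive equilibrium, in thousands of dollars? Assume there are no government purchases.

Rearranging demand gives Qd = 115 - 5P; rearranging supply gives Qs = 4P - 47. In a free market, 115 - 5P = 4P - 47 gives the equilibrium P* = 18, Q* = 25.
Because the floor (22) lies above the market-clearing price, it is binding.
At P = 22: Qd = 115 - 5·22 = 5 and Qs = 4·22 - 47 = 41.
Quantity traded falls to 5. At Q = 5 the demand price is (115 - 5)/5 = 22 and the supply price is (47 + 5)/4 = 13.
Deadweight loss = ½ · (22 - 13) · (25 - 5) = ½ · 9 · 20 = 90.

90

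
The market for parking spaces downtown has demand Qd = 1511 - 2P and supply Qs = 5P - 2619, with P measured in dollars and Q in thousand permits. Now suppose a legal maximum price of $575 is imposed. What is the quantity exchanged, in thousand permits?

256

Setting quantity demanded equal to quantity supplied, 1511 - 2P = 5P - 2619, gives P* = 590 and Q* = 331.
The ceiling of 575 is below the equilibrium price 590, so it binds.
At P = 575: Qd = 1511 - 2·575 = 361 and Qs = 5·575 - 2619 = 256.
The quantity actually transacted is the short side, supply: 256.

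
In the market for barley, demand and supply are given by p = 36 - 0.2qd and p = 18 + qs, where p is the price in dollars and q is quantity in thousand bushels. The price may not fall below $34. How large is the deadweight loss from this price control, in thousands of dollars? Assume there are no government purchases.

Rearranging demand gives qd = 180 - 5p; rearranging supply gives qs = p - 18. Equilibrium: 180 - 5p = p - 18, so 198 = 6p and p* = 33, q* = 15.
Since 34 > 33, the floor is binding.
At p = 34: qd = 180 - 5·34 = 10 and qs = 34 - 18 = 16.
Quantity traded falls to 10. At q = 10 the demand price is (180 - 10)/5 = 34 and the supply price is 18 + 10 = 28.
Deadweight loss = ½ · (34 - 28) · (15 - 10) = ½ · 6 · 5 = 15.

15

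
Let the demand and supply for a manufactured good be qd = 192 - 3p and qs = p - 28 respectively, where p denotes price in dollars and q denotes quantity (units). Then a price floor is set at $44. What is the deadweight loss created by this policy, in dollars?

Equilibrium: 192 - 3p = p - 28, so 220 = 4p and p* = 55, q* = 27.
Since 44 is below p* = 55, the floor does not bind and the free-market outcome prevails.
Since the control does not bind, no trades are prevented and deadweight loss is zero.

0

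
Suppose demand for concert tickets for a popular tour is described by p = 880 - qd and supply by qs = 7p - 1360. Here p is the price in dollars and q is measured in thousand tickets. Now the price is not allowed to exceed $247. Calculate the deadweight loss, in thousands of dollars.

Rearranging demand gives qd = 880 - p. In a free market, 880 - p = 7p - 1360 gives the equilibrium p* = 280, q* = 600.
Since 247 < 280, the ceiling is binding.
At p = 247: qd = 880 - 247 = 633 and qs = 7·247 - 1360 = 369.
Quantity traded falls to 369. At q = 369 the demand price is 880 - 369 = 511 and the supply price is (1360 + 369)/7 = 247.
Deadweight loss = ½ · (511 - 247) · (600 - 369) = ½ · 264 · 231 = 30492.

30492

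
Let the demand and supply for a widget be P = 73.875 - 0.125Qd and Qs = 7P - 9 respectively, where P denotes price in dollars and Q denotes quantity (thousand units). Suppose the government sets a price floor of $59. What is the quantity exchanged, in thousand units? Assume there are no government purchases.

Rearranging demand gives Qd = 591 - 8P. Without the control the market clears where 591 - 8P = 7P - 9, i.e. P* = 40 and Q* = 271.
Because the floor (59) lies above the market-clearing price, it is binding.
At P = 59: Qd = 591 - 8·59 = 119 and Qs = 7·59 - 9 = 404.
The quantity actually transacted is the short side, demand: 119.

119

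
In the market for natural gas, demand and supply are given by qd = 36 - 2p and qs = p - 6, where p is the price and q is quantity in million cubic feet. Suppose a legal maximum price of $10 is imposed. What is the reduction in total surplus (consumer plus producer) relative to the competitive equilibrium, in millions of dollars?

12

In a free market, 36 - 2p = p - 6 gives the equilibrium p* = 14, q* = 8.
Since 10 < 14, the ceiling is binding.
At p = 10: qd = 36 - 2·10 = 16 and qs = 10 - 6 = 4.
Quantity traded falls to 4. At q = 4 the demand price is (36 - 4)/2 = 16 and the supply price is 6 + 4 = 10.
Deadweight loss = ½ · (16 - 10) · (8 - 4) = ½ · 6 · 4 = 12.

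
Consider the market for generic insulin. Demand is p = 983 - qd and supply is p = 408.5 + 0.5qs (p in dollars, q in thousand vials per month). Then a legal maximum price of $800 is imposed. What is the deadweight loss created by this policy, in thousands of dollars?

Rearranging demand gives qd = 983 - p; rearranging supply gives qs = 2p - 817. Equilibrium: 983 - p = 2p - 817, so 1800 = 3p and p* = 600, q* = 383.
Since 800 is above p* = 600, the ceiling does not bind and the free-market outcome prevails.
Since the control does not bind, no trades are prevented and deadweight loss is zero.

0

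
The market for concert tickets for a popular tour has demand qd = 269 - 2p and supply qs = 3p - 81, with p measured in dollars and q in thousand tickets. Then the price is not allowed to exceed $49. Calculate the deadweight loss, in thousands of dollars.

In a free market, 269 - 2p = 3p - 81 gives the equilibrium p* = 70, q* = 129.
Because the ceiling (49) lies below the market-clearing price, it is binding.
At p = 49: qd = 269 - 2·49 = 171 and qs = 3·49 - 81 = 66.
Quantity traded falls to 66. At q = 66 the demand price is (269 - 66)/2 = 101.5 and the supply price is (81 + 66)/3 = 49.
Deadweight loss = ½ · (101.5 - 49) · (129 - 66) = ½ · 52.5 · 63 = 1653.75.

1653.75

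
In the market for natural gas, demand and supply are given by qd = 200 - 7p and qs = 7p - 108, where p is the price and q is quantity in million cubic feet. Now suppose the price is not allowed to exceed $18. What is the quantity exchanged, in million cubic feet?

18

Equilibrium: 200 - 7p = 7p - 108, so 308 = 14p and p* = 22, q* = 46.
The ceiling of 18 is below the equilibrium price 22, so it binds.
At p = 18: qd = 200 - 7·18 = 74 and qs = 7·18 - 108 = 18.
The quantity actually transacted is the short side, supply: 18.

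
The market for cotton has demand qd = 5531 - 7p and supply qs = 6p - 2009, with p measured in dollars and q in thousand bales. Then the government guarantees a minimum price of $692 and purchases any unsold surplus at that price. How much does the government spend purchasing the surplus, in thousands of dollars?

Without the control the market clears where 5531 - 7p = 6p - 2009, i.e. p* = 580 and q* = 1471.
Because the floor (692) lies above the market-clearing price, it is binding.
At p = 692: qd = 5531 - 7·692 = 687 and qs = 6·692 - 2009 = 2143.
Surplus = qs - qd = 1456.
Government expenditure = surplus × support price = 1456 × 692 = 1007552.

1007552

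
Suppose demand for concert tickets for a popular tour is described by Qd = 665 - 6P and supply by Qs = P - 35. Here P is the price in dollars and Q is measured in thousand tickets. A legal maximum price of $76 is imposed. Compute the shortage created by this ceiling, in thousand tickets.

Setting quantity demanded equal to quantity supplied, 665 - 6P = P - 35, gives P* = 100 and Q* = 65.
The ceiling of 76 is below the equilibrium price 100, so it binds.
At P = 76: Qd = 665 - 6·76 = 209 and Qs = 76 - 35 = 41.
Shortage = Qd - Qs = 209 - 41 = 168.

168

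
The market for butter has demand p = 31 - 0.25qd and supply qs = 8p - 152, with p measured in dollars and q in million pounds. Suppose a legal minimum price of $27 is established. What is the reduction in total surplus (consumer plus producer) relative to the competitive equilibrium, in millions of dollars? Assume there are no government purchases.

48

Rearranging demand gives qd = 124 - 4p. Setting quantity demanded equal to quantity supplied, 124 - 4p = 8p - 152, gives p* = 23 and q* = 32.
Since 27 > 23, the floor is binding.
At p = 27: qd = 124 - 4·27 = 16 and qs = 8·27 - 152 = 64.
Quantity traded falls to 16. At q = 16 the demand price is (124 - 16)/4 = 27 and the supply price is (152 + 16)/8 = 21.
Deadweight loss = ½ · (27 - 21) · (32 - 16) = ½ · 6 · 16 = 48.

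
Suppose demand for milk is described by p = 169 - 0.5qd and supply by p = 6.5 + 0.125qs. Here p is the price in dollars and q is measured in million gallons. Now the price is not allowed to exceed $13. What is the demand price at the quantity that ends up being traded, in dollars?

Rearranging demand gives qd = 338 - 2p; rearranging supply gives qs = 8p - 52. In a free market, 338 - 2p = 8p - 52 gives the equilibrium p* = 39, q* = 260.
Since 13 < 39, the ceiling is binding.
At p = 13: qd = 338 - 2·13 = 312 and qs = 8·13 - 52 = 52.
Only 52 units reach the market. On the demand curve, the marginal buyer's willingness to pay at q = 52 is (338 - 52)/2 = 143.

143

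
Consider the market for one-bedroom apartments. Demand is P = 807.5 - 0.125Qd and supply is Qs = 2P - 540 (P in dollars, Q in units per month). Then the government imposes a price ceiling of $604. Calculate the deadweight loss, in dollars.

Rearranging demand gives Qd = 6460 - 8P. Equilibrium: 6460 - 8P = 2P - 540, so 7000 = 10P and P* = 700, Q* = 860.
Because the ceiling (604) lies below the market-clearing price, it is binding.
At P = 604: Qd = 6460 - 8·604 = 1628 and Qs = 2·604 - 540 = 668.
Quantity traded falls to 668. At Q = 668 the demand price is (6460 - 668)/8 = 724 and the supply price is (540 + 668)/2 = 604.
Deadweight loss = ½ · (724 - 604) · (860 - 668) = ½ · 120 · 192 = 11520.

11520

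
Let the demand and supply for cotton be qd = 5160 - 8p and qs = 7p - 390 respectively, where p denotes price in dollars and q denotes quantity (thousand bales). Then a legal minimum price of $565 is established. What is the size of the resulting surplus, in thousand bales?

2925

Without the control the market clears where 5160 - 8p = 7p - 390, i.e. p* = 370 and q* = 2200.
Since 565 > 370, the floor is binding.
At p = 565: qd = 5160 - 8·565 = 640 and qs = 7·565 - 390 = 3565.
Surplus = qs - qd = 3565 - 640 = 2925.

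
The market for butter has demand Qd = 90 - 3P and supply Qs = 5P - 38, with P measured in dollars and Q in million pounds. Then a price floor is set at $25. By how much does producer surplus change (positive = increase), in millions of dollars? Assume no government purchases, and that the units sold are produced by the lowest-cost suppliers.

Without the control the market clears where 90 - 3P = 5P - 38, i.e. P* = 16 and Q* = 42.
The floor of 25 is above the equilibrium price 16, so it binds.
At P = 25: Qd = 90 - 3·25 = 15 and Qs = 5·25 - 38 = 87.
Producer surplus without the control is ½ · (16 - 7.6) · 42 = 176.4.
With the floor, 15 units are sold at 25. The supply price at Q = 15 is 10.6, so PS = ½ · [(25 - 7.6) + (25 - 10.6)] · 15 = 238.5.
Change in producer surplus = 238.5 - 176.4 = 62.1.

62.1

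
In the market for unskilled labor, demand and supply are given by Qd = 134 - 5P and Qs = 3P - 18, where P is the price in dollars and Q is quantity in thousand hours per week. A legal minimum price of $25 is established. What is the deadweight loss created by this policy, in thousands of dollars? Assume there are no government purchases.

240

Setting quantity demanded equal to quantity supplied, 134 - 5P = 3P - 18, gives P* = 19 and Q* = 39.
The floor of 25 is above the equilibrium price 19, so it binds.
At P = 25: Qd = 134 - 5·25 = 9 and Qs = 3·25 - 18 = 57.
Quantity traded falls to 9. At Q = 9 the demand price is (134 - 9)/5 = 25 and the supply price is (18 + 9)/3 = 9.
Deadweight loss = ½ · (25 - 9) · (39 - 9) = ½ · 16 · 30 = 240.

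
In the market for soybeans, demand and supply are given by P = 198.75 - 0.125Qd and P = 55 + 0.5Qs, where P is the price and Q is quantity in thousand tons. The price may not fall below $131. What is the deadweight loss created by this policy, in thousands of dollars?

0

Rearranging demand gives Qd = 1590 - 8P; rearranging supply gives Qs = 2P - 110. In a free market, 1590 - 8P = 2P - 110 gives the equilibrium P* = 170, Q* = 230.
Since 131 is below P* = 170, the floor does not bind and the free-market outcome prevails.
Since the control does not bind, no trades are prevented and deadweight loss is zero.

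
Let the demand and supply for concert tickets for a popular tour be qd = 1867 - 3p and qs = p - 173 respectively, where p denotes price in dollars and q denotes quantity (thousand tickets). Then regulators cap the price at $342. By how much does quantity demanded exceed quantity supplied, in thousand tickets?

672

Setting quantity demanded equal to quantity supplied, 1867 - 3p = p - 173, gives p* = 510 and q* = 337.
Since 342 < 510, the ceiling is binding.
At p = 342: qd = 1867 - 3·342 = 841 and qs = 342 - 173 = 169.
Shortage = qd - qs = 841 - 169 = 672.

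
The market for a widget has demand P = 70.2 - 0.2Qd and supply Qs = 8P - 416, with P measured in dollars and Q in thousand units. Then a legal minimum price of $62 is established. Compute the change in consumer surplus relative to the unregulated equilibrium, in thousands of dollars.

Rearranging demand gives Qd = 351 - 5P. Equilibrium: 351 - 5P = 8P - 416, so 767 = 13P and P* = 59, Q* = 56.
The floor of 62 is above the equilibrium price 59, so it binds.
At P = 62: Qd = 351 - 5·62 = 41 and Qs = 8·62 - 416 = 80.
Consumer surplus without the control is ½ · (70.2 - 59) · 56 = 313.6.
With the floor, consumers buy 41 units at 62, so CS = ½ · (70.2 - 62) · 41 = 168.1.
Change in consumer surplus = 168.1 - 313.6 = -145.5.

-145.5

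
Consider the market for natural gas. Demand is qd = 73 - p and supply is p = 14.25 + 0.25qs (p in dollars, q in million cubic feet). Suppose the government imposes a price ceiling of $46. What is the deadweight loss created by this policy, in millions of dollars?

Rearranging supply gives qs = 4p - 57. Setting quantity demanded equal to quantity supplied, 73 - p = 4p - 57, gives p* = 26 and q* = 47.
Since 46 is above p* = 26, the ceiling does not bind and the free-market outcome prevails.
Since the control does not bind, no trades are prevented and deadweight loss is zero.

0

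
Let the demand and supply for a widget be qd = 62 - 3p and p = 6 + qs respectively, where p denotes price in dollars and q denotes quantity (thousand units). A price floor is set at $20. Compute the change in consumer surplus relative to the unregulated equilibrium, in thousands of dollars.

Rearranging supply gives qs = p - 6. In a free market, 62 - 3p = p - 6 gives the equilibrium p* = 17, q* = 11.
Since 20 > 17, the floor is binding.
At p = 20: qd = 62 - 3·20 = 2 and qs = 20 - 6 = 14.
Consumer surplus without the control is ½ · (62/3 - 17) · 11 = 121/6.
With the floor, consumers buy 2 units at 20, so CS = ½ · (62/3 - 20) · 2 = 2/3.
Change in consumer surplus = 2/3 - 121/6 = -19.5.

-19.5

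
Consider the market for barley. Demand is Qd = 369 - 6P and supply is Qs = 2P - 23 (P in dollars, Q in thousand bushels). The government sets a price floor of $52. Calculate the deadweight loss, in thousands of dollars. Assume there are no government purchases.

108

Without the control the market clears where 369 - 6P = 2P - 23, i.e. P* = 49 and Q* = 75.
Since 52 > 49, the floor is binding.
At P = 52: Qd = 369 - 6·52 = 57 and Qs = 2·52 - 23 = 81.
Quantity traded falls to 57. At Q = 57 the demand price is (369 - 57)/6 = 52 and the supply price is (23 + 57)/2 = 40.
Deadweight loss = ½ · (52 - 40) · (75 - 57) = ½ · 12 · 18 = 108.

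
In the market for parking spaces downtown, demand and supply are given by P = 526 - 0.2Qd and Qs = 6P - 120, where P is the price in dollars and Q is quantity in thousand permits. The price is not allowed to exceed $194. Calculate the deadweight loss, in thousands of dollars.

20697.6

Rearranging demand gives Qd = 2630 - 5P. Equilibrium: 2630 - 5P = 6P - 120, so 2750 = 11P and P* = 250, Q* = 1380.
The ceiling of 194 is below the equilibrium price 250, so it binds.
At P = 194: Qd = 2630 - 5·194 = 1660 and Qs = 6·194 - 120 = 1044.
Quantity traded falls to 1044. At Q = 1044 the demand price is (2630 - 1044)/5 = 317.2 and the supply price is (120 + 1044)/6 = 194.
Deadweight loss = ½ · (317.2 - 194) · (1380 - 1044) = ½ · 123.2 · 336 = 20697.6.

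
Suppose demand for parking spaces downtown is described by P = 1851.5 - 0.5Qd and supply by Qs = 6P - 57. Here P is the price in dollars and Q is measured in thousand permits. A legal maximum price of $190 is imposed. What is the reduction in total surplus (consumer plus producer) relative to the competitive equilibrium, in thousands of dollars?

Rearranging demand gives Qd = 3703 - 2P. Setting quantity demanded equal to quantity supplied, 3703 - 2P = 6P - 57, gives P* = 470 and Q* = 2763.
The ceiling of 190 is below the equilibrium price 470, so it binds.
At P = 190: Qd = 3703 - 2·190 = 3323 and Qs = 6·190 - 57 = 1083.
Quantity traded falls to 1083. At Q = 1083 the demand price is (3703 - 1083)/2 = 1310 and the supply price is (57 + 1083)/6 = 190.
Deadweight loss = ½ · (1310 - 190) · (2763 - 1083) = ½ · 1120 · 1680 = 940800.

940800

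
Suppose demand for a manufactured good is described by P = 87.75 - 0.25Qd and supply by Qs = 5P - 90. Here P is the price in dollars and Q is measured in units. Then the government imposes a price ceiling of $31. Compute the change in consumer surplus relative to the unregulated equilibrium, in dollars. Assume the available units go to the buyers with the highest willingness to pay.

Rearranging demand gives Qd = 351 - 4P. Without the control the market clears where 351 - 4P = 5P - 90, i.e. P* = 49 and Q* = 155.
Because the ceiling (31) lies below the market-clearing price, it is binding.
At P = 31: Qd = 351 - 4·31 = 227 and Qs = 5·31 - 90 = 65.
Consumer surplus without the control is ½ · (87.75 - 49) · 155 = 3003.125.
With the ceiling, 65 units are sold at 31 (assume they go to the highest-value buyers). The demand price at Q = 65 is 71.5, so CS = ½ · [(87.75 - 31) + (71.5 - 31)] · 65 = 3160.625.
Change in consumer surplus = 3160.625 - 3003.125 = 157.5.

157.5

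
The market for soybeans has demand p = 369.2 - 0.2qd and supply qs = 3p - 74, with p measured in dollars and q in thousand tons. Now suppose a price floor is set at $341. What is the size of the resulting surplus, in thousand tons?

808

Rearranging demand gives qd = 1846 - 5p. Setting quantity demanded equal to quantity supplied, 1846 - 5p = 3p - 74, gives p* = 240 and q* = 646.
Since 341 > 240, the floor is binding.
At p = 341: qd = 1846 - 5·341 = 141 and qs = 3·341 - 74 = 949.
Surplus = qs - qd = 949 - 141 = 808.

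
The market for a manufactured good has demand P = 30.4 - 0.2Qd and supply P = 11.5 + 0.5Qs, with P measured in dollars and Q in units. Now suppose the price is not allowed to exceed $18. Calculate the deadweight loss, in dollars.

Rearranging demand gives Qd = 152 - 5P; rearranging supply gives Qs = 2P - 23. Without the control the market clears where 152 - 5P = 2P - 23, i.e. P* = 25 and Q* = 27.
Since 18 < 25, the ceiling is binding.
At P = 18: Qd = 152 - 5·18 = 62 and Qs = 2·18 - 23 = 13.
Quantity traded falls to 13. At Q = 13 the demand price is (152 - 13)/5 = 27.8 and the supply price is (23 + 13)/2 = 18.
Deadweight loss = ½ · (27.8 - 18) · (27 - 13) = ½ · 9.8 · 14 = 68.6.

68.6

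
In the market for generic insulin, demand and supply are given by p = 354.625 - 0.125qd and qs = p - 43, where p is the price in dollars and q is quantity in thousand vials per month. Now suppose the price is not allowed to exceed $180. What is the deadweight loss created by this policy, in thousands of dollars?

11025

Rearranging demand gives qd = 2837 - 8p. Equilibrium: 2837 - 8p = p - 43, so 2880 = 9p and p* = 320, q* = 277.
Since 180 < 320, the ceiling is binding.
At p = 180: qd = 2837 - 8·180 = 1397 and qs = 180 - 43 = 137.
Quantity traded falls to 137. At q = 137 the demand price is (2837 - 137)/8 = 337.5 and the supply price is 43 + 137 = 180.
Deadweight loss = ½ · (337.5 - 180) · (277 - 137) = ½ · 157.5 · 140 = 11025.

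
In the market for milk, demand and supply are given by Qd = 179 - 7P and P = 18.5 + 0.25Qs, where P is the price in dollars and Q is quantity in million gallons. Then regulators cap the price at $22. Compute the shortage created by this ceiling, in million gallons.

Rearranging supply gives Qs = 4P - 74. Equilibrium: 179 - 7P = 4P - 74, so 253 = 11P and P* = 23, Q* = 18.
Since 22 < 23, the ceiling is binding.
At P = 22: Qd = 179 - 7·22 = 25 and Qs = 4·22 - 74 = 14.
Shortage = Qd - Qs = 25 - 14 = 11.

11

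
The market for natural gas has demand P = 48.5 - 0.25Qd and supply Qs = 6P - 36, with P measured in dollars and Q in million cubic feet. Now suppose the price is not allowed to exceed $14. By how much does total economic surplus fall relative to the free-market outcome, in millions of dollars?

Rearranging demand gives Qd = 194 - 4P. In a free market, 194 - 4P = 6P - 36 gives the equilibrium P* = 23, Q* = 102.
Since 14 < 23, the ceiling is binding.
At P = 14: Qd = 194 - 4·14 = 138 and Qs = 6·14 - 36 = 48.
Quantity traded falls to 48. At Q = 48 the demand price is (194 - 48)/4 = 36.5 and the supply price is (36 + 48)/6 = 14.
Deadweight loss = ½ · (36.5 - 14) · (102 - 48) = ½ · 22.5 · 54 = 607.5.

607.5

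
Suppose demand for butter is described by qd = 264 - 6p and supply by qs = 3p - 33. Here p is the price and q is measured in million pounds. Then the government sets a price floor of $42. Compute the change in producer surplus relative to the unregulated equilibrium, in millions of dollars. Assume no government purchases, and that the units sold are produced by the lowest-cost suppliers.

Equilibrium: 264 - 6p = 3p - 33, so 297 = 9p and p* = 33, q* = 66.
Because the floor (42) lies above the market-clearing price, it is binding.
At p = 42: qd = 264 - 6·42 = 12 and qs = 3·42 - 33 = 93.
Producer surplus without the control is ½ · (33 - 11) · 66 = 726.
With the floor, 12 units are sold at 42. The supply price at q = 12 is 15, so PS = ½ · [(42 - 11) + (42 - 15)] · 12 = 348.
Change in producer surplus = 348 - 726 = -378.

-378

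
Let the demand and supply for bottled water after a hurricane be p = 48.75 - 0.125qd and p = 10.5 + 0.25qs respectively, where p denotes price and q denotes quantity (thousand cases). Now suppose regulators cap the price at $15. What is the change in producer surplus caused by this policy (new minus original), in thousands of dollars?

-1260

Rearranging demand gives qd = 390 - 8p; rearranging supply gives qs = 4p - 42. Setting quantity demanded equal to quantity supplied, 390 - 8p = 4p - 42, gives p* = 36 and q* = 102.
Since 15 < 36, the ceiling is binding.
At p = 15: qd = 390 - 8·15 = 270 and qs = 4·15 - 42 = 18.
Producer surplus without the control is ½ · (36 - 10.5) · 102 = 1300.5.
With the ceiling, producers sell 18 units at 15, so PS = ½ · (15 - 10.5) · 18 = 40.5.
Change in producer surplus = 40.5 - 1300.5 = -1260.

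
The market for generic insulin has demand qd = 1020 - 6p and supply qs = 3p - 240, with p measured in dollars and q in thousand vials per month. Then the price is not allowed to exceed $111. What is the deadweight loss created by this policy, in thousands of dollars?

Equilibrium: 1020 - 6p = 3p - 240, so 1260 = 9p and p* = 140, q* = 180.
The ceiling of 111 is below the equilibrium price 140, so it binds.
At p = 111: qd = 1020 - 6·111 = 354 and qs = 3·111 - 240 = 93.
Quantity traded falls to 93. At q = 93 the demand price is (1020 - 93)/6 = 154.5 and the supply price is (240 + 93)/3 = 111.
Deadweight loss = ½ · (154.5 - 111) · (180 - 93) = ½ · 43.5 · 87 = 1892.25.

1892.25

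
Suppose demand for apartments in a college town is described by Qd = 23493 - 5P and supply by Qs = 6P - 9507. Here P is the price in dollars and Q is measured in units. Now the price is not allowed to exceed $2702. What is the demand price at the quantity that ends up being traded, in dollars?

In a free market, 23493 - 5P = 6P - 9507 gives the equilibrium P* = 3000, Q* = 8493.
The ceiling of 2702 is below the equilibrium price 3000, so it binds.
At P = 2702: Qd = 23493 - 5·2702 = 9983 and Qs = 6·2702 - 9507 = 6705.
Only 6705 units reach the market. On the demand curve, the marginal buyer's willingness to pay at Q = 6705 is (23493 - 6705)/5 = 3357.6.

3357.6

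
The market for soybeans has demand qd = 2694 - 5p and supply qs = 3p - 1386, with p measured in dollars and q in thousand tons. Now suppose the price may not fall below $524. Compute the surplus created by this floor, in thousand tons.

112

Equilibrium: 2694 - 5p = 3p - 1386, so 4080 = 8p and p* = 510, q* = 144.
Because the floor (524) lies above the market-clearing price, it is binding.
At p = 524: qd = 2694 - 5·524 = 74 and qs = 3·524 - 1386 = 186.
Surplus = qs - qd = 186 - 74 = 112.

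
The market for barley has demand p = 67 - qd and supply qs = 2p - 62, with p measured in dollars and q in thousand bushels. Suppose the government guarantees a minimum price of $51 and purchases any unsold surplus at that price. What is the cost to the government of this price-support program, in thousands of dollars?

Rearranging demand gives qd = 67 - p. Equilibrium: 67 - p = 2p - 62, so 129 = 3p and p* = 43, q* = 24.
The floor of 51 is above the equilibrium price 43, so it binds.
At p = 51: qd = 67 - 51 = 16 and qs = 2·51 - 62 = 40.
Surplus = qs - qd = 24.
Government expenditure = surplus × support price = 24 × 51 = 1224.

1224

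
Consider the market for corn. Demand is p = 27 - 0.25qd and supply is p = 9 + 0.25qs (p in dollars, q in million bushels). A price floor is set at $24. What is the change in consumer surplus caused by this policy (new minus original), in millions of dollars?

-144

Rearranging demand gives qd = 108 - 4p; rearranging supply gives qs = 4p - 36. Setting quantity demanded equal to quantity supplied, 108 - 4p = 4p - 36, gives p* = 18 and q* = 36.
Since 24 > 18, the floor is binding.
At p = 24: qd = 108 - 4·24 = 12 and qs = 4·24 - 36 = 60.
Consumer surplus without the control is ½ · (27 - 18) · 36 = 162.
With the floor, consumers buy 12 units at 24, so CS = ½ · (27 - 24) · 12 = 18.
Change in consumer surplus = 18 - 162 = -144.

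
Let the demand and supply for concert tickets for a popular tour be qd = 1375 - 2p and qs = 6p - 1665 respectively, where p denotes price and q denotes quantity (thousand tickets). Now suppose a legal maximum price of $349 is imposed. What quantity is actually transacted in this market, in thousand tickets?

429

Setting quantity demanded equal to quantity supplied, 1375 - 2p = 6p - 1665, gives p* = 380 and q* = 615.
Because the ceiling (349) lies below the market-clearing price, it is binding.
At p = 349: qd = 1375 - 2·349 = 677 and qs = 6·349 - 1665 = 429.
The quantity actually transacted is the short side, supply: 429.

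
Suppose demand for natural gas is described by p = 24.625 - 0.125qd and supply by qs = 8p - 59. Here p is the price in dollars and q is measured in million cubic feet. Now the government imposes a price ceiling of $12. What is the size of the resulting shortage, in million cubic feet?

Rearranging demand gives qd = 197 - 8p. Equilibrium: 197 - 8p = 8p - 59, so 256 = 16p and p* = 16, q* = 69.
The ceiling of 12 is below the equilibrium price 16, so it binds.
At p = 12: qd = 197 - 8·12 = 101 and qs = 8·12 - 59 = 37.
Shortage = qd - qs = 101 - 37 = 64.

64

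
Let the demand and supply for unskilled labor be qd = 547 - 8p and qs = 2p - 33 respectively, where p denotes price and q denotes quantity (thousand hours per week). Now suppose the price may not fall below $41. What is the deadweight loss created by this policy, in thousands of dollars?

0

Equilibrium: 547 - 8p = 2p - 33, so 580 = 10p and p* = 58, q* = 83.
Since 41 is below p* = 58, the floor does not bind and the free-market outcome prevails.
Since the control does not bind, no trades are prevented and deadweight loss is zero.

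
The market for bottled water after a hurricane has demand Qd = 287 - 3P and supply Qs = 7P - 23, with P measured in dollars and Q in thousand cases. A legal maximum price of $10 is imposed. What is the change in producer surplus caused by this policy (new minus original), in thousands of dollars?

Without the control the market clears where 287 - 3P = 7P - 23, i.e. P* = 31 and Q* = 194.
The ceiling of 10 is below the equilibrium price 31, so it binds.
At P = 10: Qd = 287 - 3·10 = 257 and Qs = 7·10 - 23 = 47.
Producer surplus without the control is ½ · (31 - 23/7) · 194 = 18818/7.
With the ceiling, producers sell 47 units at 10, so PS = ½ · (10 - 23/7) · 47 = 2209/14.
Change in producer surplus = 2209/14 - 18818/7 = -2530.5.

-2530.5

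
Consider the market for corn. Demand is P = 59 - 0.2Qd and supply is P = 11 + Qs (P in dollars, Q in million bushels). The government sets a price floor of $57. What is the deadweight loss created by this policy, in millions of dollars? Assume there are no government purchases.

540

Rearranging demand gives Qd = 295 - 5P; rearranging supply gives Qs = P - 11. Setting quantity demanded equal to quantity supplied, 295 - 5P = P - 11, gives P* = 51 and Q* = 40.
Because the floor (57) lies above the market-clearing price, it is binding.
At P = 57: Qd = 295 - 5·57 = 10 and Qs = 57 - 11 = 46.
Quantity traded falls to 10. At Q = 10 the demand price is (295 - 10)/5 = 57 and the supply price is 11 + 10 = 21.
Deadweight loss = ½ · (57 - 21) · (40 - 10) = ½ · 36 · 30 = 540.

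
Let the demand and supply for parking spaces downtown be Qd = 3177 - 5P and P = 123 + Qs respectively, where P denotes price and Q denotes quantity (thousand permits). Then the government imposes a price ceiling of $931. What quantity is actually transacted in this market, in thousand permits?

Rearranging supply gives Qs = P - 123. Equilibrium: 3177 - 5P = P - 123, so 3300 = 6P and P* = 550, Q* = 427.
Since 931 is above P* = 550, the ceiling does not bind and the free-market outcome prevails.

427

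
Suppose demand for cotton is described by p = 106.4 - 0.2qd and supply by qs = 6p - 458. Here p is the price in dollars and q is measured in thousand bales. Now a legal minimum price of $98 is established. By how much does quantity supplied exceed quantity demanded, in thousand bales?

Rearranging demand gives qd = 532 - 5p. In a free market, 532 - 5p = 6p - 458 gives the equilibrium p* = 90, q* = 82.
Since 98 > 90, the floor is binding.
At p = 98: qd = 532 - 5·98 = 42 and qs = 6·98 - 458 = 130.
Surplus = qs - qd = 130 - 42 = 88.

88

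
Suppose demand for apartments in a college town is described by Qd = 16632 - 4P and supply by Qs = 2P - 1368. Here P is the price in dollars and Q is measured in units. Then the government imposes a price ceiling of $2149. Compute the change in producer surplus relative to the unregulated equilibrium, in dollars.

-3217631

Without the control the market clears where 16632 - 4P = 2P - 1368, i.e. P* = 3000 and Q* = 4632.
Because the ceiling (2149) lies below the market-clearing price, it is binding.
At P = 2149: Qd = 16632 - 4·2149 = 8036 and Qs = 2·2149 - 1368 = 2930.
Producer surplus without the control is ½ · (3000 - 684) · 4632 = 5363856.
With the ceiling, producers sell 2930 units at 2149, so PS = ½ · (2149 - 684) · 2930 = 2146225.
Change in producer surplus = 2146225 - 5363856 = -3217631.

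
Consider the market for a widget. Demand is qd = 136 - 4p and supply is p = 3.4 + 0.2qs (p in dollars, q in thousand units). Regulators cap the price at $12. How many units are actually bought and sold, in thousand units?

43

Rearranging supply gives qs = 5p - 17. Without the control the market clears where 136 - 4p = 5p - 17, i.e. p* = 17 and q* = 68.
Since 12 < 17, the ceiling is binding.
At p = 12: qd = 136 - 4·12 = 88 and qs = 5·12 - 17 = 43.
The quantity actually transacted is the short side, supply: 43.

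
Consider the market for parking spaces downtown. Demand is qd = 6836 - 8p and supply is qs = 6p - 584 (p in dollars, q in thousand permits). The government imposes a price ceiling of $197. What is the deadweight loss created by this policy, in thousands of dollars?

582167.25

Without the control the market clears where 6836 - 8p = 6p - 584, i.e. p* = 530 and q* = 2596.
Because the ceiling (197) lies below the market-clearing price, it is binding.
At p = 197: qd = 6836 - 8·197 = 5260 and qs = 6·197 - 584 = 598.
Quantity traded falls to 598. At q = 598 the demand price is (6836 - 598)/8 = 779.75 and the supply price is (584 + 598)/6 = 197.
Deadweight loss = ½ · (779.75 - 197) · (2596 - 598) = ½ · 582.75 · 1998 = 582167.25.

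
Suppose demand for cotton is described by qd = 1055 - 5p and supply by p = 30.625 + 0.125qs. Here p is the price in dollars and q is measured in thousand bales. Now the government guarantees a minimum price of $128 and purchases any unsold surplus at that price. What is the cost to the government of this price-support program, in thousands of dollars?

Rearranging supply gives qs = 8p - 245. Equilibrium: 1055 - 5p = 8p - 245, so 1300 = 13p and p* = 100, q* = 555.
Since 128 > 100, the floor is binding.
At p = 128: qd = 1055 - 5·128 = 415 and qs = 8·128 - 245 = 779.
Surplus = qs - qd = 364.
Government expenditure = surplus × support price = 364 × 128 = 46592.

46592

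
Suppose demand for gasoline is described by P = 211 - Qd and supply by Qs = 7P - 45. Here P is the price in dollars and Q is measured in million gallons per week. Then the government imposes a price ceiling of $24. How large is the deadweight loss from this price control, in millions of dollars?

1792

Rearranging demand gives Qd = 211 - P. In a free market, 211 - P = 7P - 45 gives the equilibrium P* = 32, Q* = 179.
Since 24 < 32, the ceiling is binding.
At P = 24: Qd = 211 - 24 = 187 and Qs = 7·24 - 45 = 123.
Quantity traded falls to 123. At Q = 123 the demand price is 211 - 123 = 88 and the supply price is (45 + 123)/7 = 24.
Deadweight loss = ½ · (88 - 24) · (179 - 123) = ½ · 64 · 56 = 1792.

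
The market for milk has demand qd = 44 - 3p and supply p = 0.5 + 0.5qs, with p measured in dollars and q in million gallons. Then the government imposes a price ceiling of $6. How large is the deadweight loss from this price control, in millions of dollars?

15

Rearranging supply gives qs = 2p - 1. Setting quantity demanded equal to quantity supplied, 44 - 3p = 2p - 1, gives p* = 9 and q* = 17.
Because the ceiling (6) lies below the market-clearing price, it is binding.
At p = 6: qd = 44 - 3·6 = 26 and qs = 2·6 - 1 = 11.
Quantity traded falls to 11. At q = 11 the demand price is (44 - 11)/3 = 11 and the supply price is (1 + 11)/2 = 6.
Deadweight loss = ½ · (11 - 6) · (17 - 11) = ½ · 5 · 6 = 15.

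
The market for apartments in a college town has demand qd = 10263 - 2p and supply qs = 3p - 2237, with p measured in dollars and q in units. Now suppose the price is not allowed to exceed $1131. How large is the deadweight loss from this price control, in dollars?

7028103.75

In a free market, 10263 - 2p = 3p - 2237 gives the equilibrium p* = 2500, q* = 5263.
The ceiling of 1131 is below the equilibrium price 2500, so it binds.
At p = 1131: qd = 10263 - 2·1131 = 8001 and qs = 3·1131 - 2237 = 1156.
Quantity traded falls to 1156. At q = 1156 the demand price is (10263 - 1156)/2 = 4553.5 and the supply price is (2237 + 1156)/3 = 1131.
Deadweight loss = ½ · (4553.5 - 1131) · (5263 - 1156) = ½ · 3422.5 · 4107 = 7028103.75.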